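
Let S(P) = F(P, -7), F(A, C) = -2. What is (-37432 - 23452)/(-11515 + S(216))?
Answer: 60884/11517 ≈ 5.2864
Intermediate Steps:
S(P) = -2
(-37432 - 23452)/(-11515 + S(216)) = (-37432 - 23452)/(-11515 - 2) = -60884/(-11517) = -60884*(-1/11517) = 60884/11517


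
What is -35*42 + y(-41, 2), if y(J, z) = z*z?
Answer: -1466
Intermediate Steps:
y(J, z) = z²
-35*42 + y(-41, 2) = -35*42 + 2² = -1470 + 4 = -1466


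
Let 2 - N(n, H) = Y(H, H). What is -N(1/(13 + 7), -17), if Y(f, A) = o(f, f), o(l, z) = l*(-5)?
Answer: 83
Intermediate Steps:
o(l, z) = -5*l
Y(f, A) = -5*f
N(n, H) = 2 + 5*H (N(n, H) = 2 - (-5)*H = 2 + 5*H)
-N(1/(13 + 7), -17) = -(2 + 5*(-17)) = -(2 - 85) = -1*(-83) = 83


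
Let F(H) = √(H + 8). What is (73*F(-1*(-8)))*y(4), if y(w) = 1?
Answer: 292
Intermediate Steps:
F(H) = √(8 + H)
(73*F(-1*(-8)))*y(4) = (73*√(8 - 1*(-8)))*1 = (73*√(8 + 8))*1 = (73*√16)*1 = (73*4)*1 = 292*1 = 292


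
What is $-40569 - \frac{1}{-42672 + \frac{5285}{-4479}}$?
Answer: $- \frac{7754081690958}{191133173} \approx -40569.0$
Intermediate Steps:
$-40569 - \frac{1}{-42672 + \frac{5285}{-4479}} = -40569 - \frac{1}{-42672 + 5285 \left(- \frac{1}{4479}\right)} = -40569 - \frac{1}{-42672 - \frac{5285}{4479}} = -40569 - \frac{1}{- \frac{191133173}{4479}} = -40569 - - \frac{4479}{191133173} = -40569 + \frac{4479}{191133173} = - \frac{7754081690958}{191133173}$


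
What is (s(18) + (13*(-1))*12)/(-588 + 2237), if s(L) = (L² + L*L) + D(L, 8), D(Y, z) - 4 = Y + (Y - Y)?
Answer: 514/1649 ≈ 0.31170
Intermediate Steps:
D(Y, z) = 4 + Y (D(Y, z) = 4 + (Y + (Y - Y)) = 4 + (Y + 0) = 4 + Y)
s(L) = 4 + L + 2*L² (s(L) = (L² + L*L) + (4 + L) = (L² + L²) + (4 + L) = 2*L² + (4 + L) = 4 + L + 2*L²)
(s(18) + (13*(-1))*12)/(-588 + 2237) = ((4 + 18 + 2*18²) + (13*(-1))*12)/(-588 + 2237) = ((4 + 18 + 2*324) - 13*12)/1649 = ((4 + 18 + 648) - 156)*(1/1649) = (670 - 156)*(1/1649) = 514*(1/1649) = 514/1649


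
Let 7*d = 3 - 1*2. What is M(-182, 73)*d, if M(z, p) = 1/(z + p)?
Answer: -1/763 ≈ -0.0013106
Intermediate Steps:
M(z, p) = 1/(p + z)
d = ⅐ (d = (3 - 1*2)/7 = (3 - 2)/7 = (⅐)*1 = ⅐ ≈ 0.14286)
M(-182, 73)*d = (⅐)/(73 - 182) = (⅐)/(-109) = -1/109*⅐ = -1/763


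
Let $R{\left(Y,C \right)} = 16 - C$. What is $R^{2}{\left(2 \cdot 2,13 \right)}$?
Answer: $9$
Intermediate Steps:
$R^{2}{\left(2 \cdot 2,13 \right)} = \left(16 - 13\right)^{2} = 3^{2} = 9$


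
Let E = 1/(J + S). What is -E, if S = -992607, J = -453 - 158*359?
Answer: 1/1049782 ≈ 9.5258e-7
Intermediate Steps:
J = -57175 (J = -453 - 56722 = -57175)
E = -1/1049782 (E = 1/(-57175 - 992607) = 1/(-1049782) = -1/1049782 ≈ -9.5258e-7)
-E = -1*(-1/1049782) = 1/1049782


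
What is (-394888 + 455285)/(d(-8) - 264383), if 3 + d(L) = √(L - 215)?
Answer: -15968121242/69899957219 - 60397*I*√223/69899957219 ≈ -0.22844 - 1.2903e-5*I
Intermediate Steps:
d(L) = -3 + √(-215 + L) (d(L) = -3 + √(L - 215) = -3 + √(-215 + L))
(-394888 + 455285)/(d(-8) - 264383) = (-394888 + 455285)/((-3 + √(-215 - 8)) - 264383) = 60397/((-3 + √(-223)) - 264383) = 60397/((-3 + I*√223) - 264383) = 60397/(-264386 + I*√223)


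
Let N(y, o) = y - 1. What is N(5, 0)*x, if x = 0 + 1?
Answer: 4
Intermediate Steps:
N(y, o) = -1 + y
x = 1
N(5, 0)*x = (-1 + 5)*1 = 4*1 = 4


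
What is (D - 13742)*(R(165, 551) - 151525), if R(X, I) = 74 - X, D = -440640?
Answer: 68891581312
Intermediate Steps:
(D - 13742)*(R(165, 551) - 151525) = (-440640 - 13742)*((74 - 1*165) - 151525) = -454382*((74 - 165) - 151525) = -454382*(-91 - 151525) = -454382*(-151616) = 68891581312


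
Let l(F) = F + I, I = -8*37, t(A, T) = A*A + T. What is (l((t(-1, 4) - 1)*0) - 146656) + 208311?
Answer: 61359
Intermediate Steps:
t(A, T) = T + A**2 (t(A, T) = A**2 + T = T + A**2)
I = -296
l(F) = -296 + F (l(F) = F - 296 = -296 + F)
(l((t(-1, 4) - 1)*0) - 146656) + 208311 = ((-296 + ((4 + (-1)**2) - 1)*0) - 146656) + 208311 = ((-296 + ((4 + 1) - 1)*0) - 146656) + 208311 = ((-296 + (5 - 1)*0) - 146656) + 208311 = ((-296 + 4*0) - 146656) + 208311 = ((-296 + 0) - 146656) + 208311 = (-296 - 146656) + 208311 = -146952 + 208311 = 61359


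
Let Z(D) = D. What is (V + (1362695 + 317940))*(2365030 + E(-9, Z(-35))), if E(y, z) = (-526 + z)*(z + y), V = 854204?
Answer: 6057540246046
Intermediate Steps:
E(y, z) = (-526 + z)*(y + z)
(V + (1362695 + 317940))*(2365030 + E(-9, Z(-35))) = (854204 + (1362695 + 317940))*(2365030 + ((-35)**2 - 526*(-9) - 526*(-35) - 9*(-35))) = (854204 + 1680635)*(2365030 + (1225 + 4734 + 18410 + 315)) = 2534839*(2365030 + 24684) = 2534839*2389714 = 6057540246046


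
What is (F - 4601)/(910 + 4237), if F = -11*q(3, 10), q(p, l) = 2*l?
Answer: -4821/5147 ≈ -0.93666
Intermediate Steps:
F = -220 (F = -22*10 = -11*20 = -220)
(F - 4601)/(910 + 4237) = (-220 - 4601)/(910 + 4237) = -4821/5147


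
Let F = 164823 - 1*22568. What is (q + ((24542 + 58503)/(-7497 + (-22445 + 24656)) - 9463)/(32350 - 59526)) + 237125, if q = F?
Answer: 54498873336143/143652336 ≈ 3.7938e+5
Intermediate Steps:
F = 142255 (F = 164823 - 22568 = 142255)
q = 142255
(q + ((24542 + 58503)/(-7497 + (-22445 + 24656)) - 9463)/(32350 - 59526)) + 237125 = (142255 + ((24542 + 58503)/(-7497 + (-22445 + 24656)) - 9463)/(32350 - 59526)) + 237125 = (142255 + (83045/(-7497 + 2211) - 9463)/(-27176)) + 237125 = (142255 + (83045/(-5286) - 9463)*(-1/27176)) + 237125 = (142255 + (83045*(-1/5286) - 9463)*(-1/27176)) + 237125 = (142255 + (-83045/5286 - 9463)*(-1/27176)) + 237125 = (142255 - 50104463/5286*(-1/27176)) + 237125 = (142255 + 50104463/143652336) + 237125 = 20435313162143/143652336 + 237125 = 54498873336143/143652336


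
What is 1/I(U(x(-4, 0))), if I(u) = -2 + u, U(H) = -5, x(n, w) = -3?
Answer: -⅐ ≈ -0.14286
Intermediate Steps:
1/I(U(x(-4, 0))) = 1/(-2 - 5) = 1/(-7) = -⅐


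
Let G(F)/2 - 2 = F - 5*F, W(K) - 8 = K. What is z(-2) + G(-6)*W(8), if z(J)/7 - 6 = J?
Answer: 860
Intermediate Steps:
W(K) = 8 + K
z(J) = 42 + 7*J
G(F) = 4 - 8*F (G(F) = 4 + 2*(F - 5*F) = 4 + 2*(-4*F) = 4 - 8*F)
z(-2) + G(-6)*W(8) = (42 + 7*(-2)) + (4 - 8*(-6))*(8 + 8) = (42 - 14) + (4 + 48)*16 = 28 + 52*16 = 28 + 832 = 860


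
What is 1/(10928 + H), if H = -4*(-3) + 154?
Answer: 1/11094 ≈ 9.0139e-5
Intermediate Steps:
H = 166 (H = 12 + 154 = 166)
1/(10928 + H) = 1/(10928 + 166) = 1/11094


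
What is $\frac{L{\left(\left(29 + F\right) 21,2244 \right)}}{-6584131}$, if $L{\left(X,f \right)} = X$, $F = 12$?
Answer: $- \frac{861}{6584131} \approx -0.00013077$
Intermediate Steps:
$\frac{L{\left(\left(29 + F\right) 21,2244 \right)}}{-6584131} = \frac{\left(29 + 12\right) 21}{-6584131} = 41 \cdot 21 \left(- \frac{1}{6584131}\right) = 861 \left(- \frac{1}{6584131}\right) = - \frac{861}{6584131}$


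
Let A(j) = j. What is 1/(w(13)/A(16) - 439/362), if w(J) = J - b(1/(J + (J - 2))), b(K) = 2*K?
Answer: -34752/14089 ≈ -2.4666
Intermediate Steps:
w(J) = J - 2/(-2 + 2*J) (w(J) = J - 2/(J + (J - 2)) = J - 2/(J + (-2 + J)) = J - 2/(-2 + 2*J))
1/(w(13)/A(16) - 439/362) = 1/(((-1 + 13*(-1 + 13))/(-1 + 13))/16 - 439/362) = 1/(((-1 + 13*12)/12)*(1/16) - 439*1/362) = 1/(((-1 + 156)/12)*(1/16) - 439/362) = 1/(((1/12)*155)*(1/16) - 439/362) = 1/((155/12)*(1/16) - 439/362) = 1/(155/192 - 439/362) = 1/(-14089/34752) = -34752/14089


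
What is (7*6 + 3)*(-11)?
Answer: -495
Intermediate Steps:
(7*6 + 3)*(-11) = (42 + 3)*(-11) = 45*(-11) = -495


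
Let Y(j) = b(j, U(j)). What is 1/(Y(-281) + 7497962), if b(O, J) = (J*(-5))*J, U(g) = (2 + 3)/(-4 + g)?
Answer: 3249/24360878533 ≈ 1.3337e-7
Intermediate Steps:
U(g) = 5/(-4 + g)
b(O, J) = -5*J² (b(O, J) = (-5*J)*J = -5*J²)
Y(j) = -125/(-4 + j)² (Y(j) = -5*25/(-4 + j)² = -125/(-4 + j)²)
1/(Y(-281) + 7497962) = 1/(-125/(-4 - 281)² + 7497962) = 1/(-125/(-285)² + 7497962) = 1/(-125*1/81225 + 7497962) = 1/(-5/3249 + 7497962) = 1/(24360878533/3249) = 3249/24360878533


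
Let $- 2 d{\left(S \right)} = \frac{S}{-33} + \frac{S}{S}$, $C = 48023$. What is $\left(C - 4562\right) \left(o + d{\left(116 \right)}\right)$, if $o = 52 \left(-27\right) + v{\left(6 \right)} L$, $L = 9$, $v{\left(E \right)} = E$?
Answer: $- \frac{117235389}{2} \approx -5.8618 \cdot 10^{7}$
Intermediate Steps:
$d{\left(S \right)} = - \frac{1}{2} + \frac{S}{66}$ ($d{\left(S \right)} = - \frac{\frac{S}{-33} + \frac{S}{S}}{2} = - \frac{S \left(- \frac{1}{33}\right) + 1}{2} = - \frac{- \frac{S}{33} + 1}{2} = - \frac{1 - \frac{S}{33}}{2} = - \frac{1}{2} + \frac{S}{66}$)
$o = -1350$ ($o = 52 \left(-27\right) + 6 \cdot 9 = -1404 + 54 = -1350$)
$\left(C - 4562\right) \left(o + d{\left(116 \right)}\right) = \left(48023 - 4562\right) \left(-1350 + \left(- \frac{1}{2} + \frac{1}{66} \cdot 116\right)\right) = 43461 \left(-1350 + \left(- \frac{1}{2} + \frac{58}{33}\right)\right) = 43461 \left(-1350 + \frac{83}{66}\right) = 43461 \left(- \frac{89017}{66}\right) = - \frac{117235389}{2}$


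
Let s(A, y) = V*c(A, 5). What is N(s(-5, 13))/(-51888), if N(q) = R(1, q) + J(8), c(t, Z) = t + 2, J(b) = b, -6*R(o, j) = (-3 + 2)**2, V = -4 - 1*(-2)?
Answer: -1/6624 ≈ -0.00015097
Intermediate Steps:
V = -2 (V = -4 + 2 = -2)
R(o, j) = -1/6 (R(o, j) = -(-3 + 2)**2/6 = -1/6*(-1)**2 = -1/6*1 = -1/6)
c(t, Z) = 2 + t
s(A, y) = -4 - 2*A (s(A, y) = -2*(2 + A) = -4 - 2*A)
N(q) = 47/6 (N(q) = -1/6 + 8 = 47/6)
N(s(-5, 13))/(-51888) = (47/6)/(-51888) = (47/6)*(-1/51888) = -1/6624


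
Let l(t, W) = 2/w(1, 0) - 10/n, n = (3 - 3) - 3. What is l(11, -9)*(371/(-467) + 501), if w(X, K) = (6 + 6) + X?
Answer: 31769056/18213 ≈ 1744.3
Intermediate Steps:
w(X, K) = 12 + X
n = -3 (n = 0 - 3 = -3)
l(t, W) = 136/39 (l(t, W) = 2/(12 + 1) - 10/(-3) = 2/13 - 10*(-1/3) = 2*(1/13) + 10/3 = 2/13 + 10/3 = 136/39)
l(11, -9)*(371/(-467) + 501) = 136*(371/(-467) + 501)/39 = 136*(371*(-1/467) + 501)/39 = 136*(-371/467 + 501)/39 = (136/39)*(233596/467) = 31769056/18213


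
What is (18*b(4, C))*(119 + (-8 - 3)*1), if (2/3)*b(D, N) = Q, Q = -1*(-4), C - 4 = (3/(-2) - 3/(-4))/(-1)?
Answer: 11664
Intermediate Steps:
C = 19/4 (C = 4 + (3/(-2) - 3/(-4))/(-1) = 4 + (3*(-½) - 3*(-¼))*(-1) = 4 + (-3/2 + ¾)*(-1) = 4 - ¾*(-1) = 4 + ¾ = 19/4 ≈ 4.7500)
Q = 4
b(D, N) = 6 (b(D, N) = (3/2)*4 = 6)
(18*b(4, C))*(119 + (-8 - 3)*1) = (18*6)*(119 + (-8 - 3)*1) = 108*(119 - 11*1) = 108*(119 - 11) = 108*108 = 11664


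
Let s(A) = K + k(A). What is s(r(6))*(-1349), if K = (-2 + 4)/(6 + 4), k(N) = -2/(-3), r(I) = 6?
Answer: -17537/15 ≈ -1169.1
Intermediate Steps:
k(N) = ⅔ (k(N) = -2*(-⅓) = ⅔)
K = ⅕ (K = 2/10 = 2*(⅒) = ⅕ ≈ 0.20000)
s(A) = 13/15 (s(A) = ⅕ + ⅔ = 13/15)
s(r(6))*(-1349) = (13/15)*(-1349) = -17537/15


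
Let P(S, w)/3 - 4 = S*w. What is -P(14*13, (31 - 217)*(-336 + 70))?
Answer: -27013908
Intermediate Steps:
P(S, w) = 12 + 3*S*w (P(S, w) = 12 + 3*(S*w) = 12 + 3*S*w)
-P(14*13, (31 - 217)*(-336 + 70)) = -(12 + 3*(14*13)*((31 - 217)*(-336 + 70))) = -(12 + 3*182*(-186*(-266))) = -(12 + 3*182*49476) = -(12 + 27013896) = -1*27013908 = -27013908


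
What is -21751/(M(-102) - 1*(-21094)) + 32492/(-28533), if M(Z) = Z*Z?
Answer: -1644054299/898732434 ≈ -1.8293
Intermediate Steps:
M(Z) = Z²
-21751/(M(-102) - 1*(-21094)) + 32492/(-28533) = -21751/((-102)² - 1*(-21094)) + 32492/(-28533) = -21751/(10404 + 21094) + 32492*(-1/28533) = -21751/31498 - 32492/28533 = -1644054299/898732434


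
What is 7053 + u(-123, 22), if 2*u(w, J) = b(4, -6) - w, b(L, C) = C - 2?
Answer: 14221/2 ≈ 7110.5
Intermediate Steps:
b(L, C) = -2 + C
u(w, J) = -4 - w/2 (u(w, J) = ((-2 - 6) - w)/2 = (-8 - w)/2 = -4 - w/2)
7053 + u(-123, 22) = 7053 + (-4 - ½*(-123)) = 7053 + (-4 + 123/2) = 7053 + 115/2 = 14221/2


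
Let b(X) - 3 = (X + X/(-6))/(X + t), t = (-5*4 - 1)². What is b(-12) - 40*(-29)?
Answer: 498917/429 ≈ 1163.0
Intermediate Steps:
t = 441 (t = (-20 - 1)² = (-21)² = 441)
b(X) = 3 + 5*X/(6*(441 + X)) (b(X) = 3 + (X + X/(-6))/(X + 441) = 3 + (X + X*(-⅙))/(441 + X) = 3 + (X - X/6)/(441 + X) = 3 + (5*X/6)/(441 + X) = 3 + 5*X/(6*(441 + X)))
b(-12) - 40*(-29) = (7938 + 23*(-12))/(6*(441 - 12)) - 40*(-29) = (⅙)*(7938 - 276)/429 + 1160 = (⅙)*(1/429)*7662 + 1160 = 1277/429 + 1160 = 498917/429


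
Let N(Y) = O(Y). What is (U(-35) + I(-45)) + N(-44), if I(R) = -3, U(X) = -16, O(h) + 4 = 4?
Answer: -19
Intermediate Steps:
O(h) = 0 (O(h) = -4 + 4 = 0)
N(Y) = 0
(U(-35) + I(-45)) + N(-44) = (-16 - 3) + 0 = -19 + 0 = -19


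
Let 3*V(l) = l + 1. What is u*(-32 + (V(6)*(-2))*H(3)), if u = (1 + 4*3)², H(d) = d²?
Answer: -12506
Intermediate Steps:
V(l) = ⅓ + l/3 (V(l) = (l + 1)/3 = (1 + l)/3 = ⅓ + l/3)
u = 169 (u = (1 + 12)² = 13² = 169)
u*(-32 + (V(6)*(-2))*H(3)) = 169*(-32 + ((⅓ + (⅓)*6)*(-2))*3²) = 169*(-32 + ((⅓ + 2)*(-2))*9) = 169*(-32 + ((7/3)*(-2))*9) = 169*(-32 - 14/3*9) = 169*(-32 - 42) = 169*(-74) = -12506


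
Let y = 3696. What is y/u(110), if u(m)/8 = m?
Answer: 21/5 ≈ 4.2000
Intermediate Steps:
u(m) = 8*m
y/u(110) = 3696/((8*110)) = 3696/880 = 3696*(1/880) = 21/5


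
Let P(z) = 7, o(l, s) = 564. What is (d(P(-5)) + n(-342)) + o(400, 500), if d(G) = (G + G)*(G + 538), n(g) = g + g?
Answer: 7510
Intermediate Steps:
n(g) = 2*g
d(G) = 2*G*(538 + G) (d(G) = (2*G)*(538 + G) = 2*G*(538 + G))
(d(P(-5)) + n(-342)) + o(400, 500) = (2*7*(538 + 7) + 2*(-342)) + 564 = (2*7*545 - 684) + 564 = (7630 - 684) + 564 = 6946 + 564 = 7510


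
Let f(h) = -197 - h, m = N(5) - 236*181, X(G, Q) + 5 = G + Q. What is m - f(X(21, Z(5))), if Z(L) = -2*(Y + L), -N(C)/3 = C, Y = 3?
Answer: -42534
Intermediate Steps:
N(C) = -3*C
Z(L) = -6 - 2*L (Z(L) = -2*(3 + L) = -6 - 2*L)
X(G, Q) = -5 + G + Q (X(G, Q) = -5 + (G + Q) = -5 + G + Q)
m = -42731 (m = -3*5 - 236*181 = -15 - 42716 = -42731)
m - f(X(21, Z(5))) = -42731 - (-197 - (-5 + 21 + (-6 - 2*5))) = -42731 - (-197 - (-5 + 21 + (-6 - 10))) = -42731 - (-197 - (-5 + 21 - 16)) = -42731 - (-197 - 1*0) = -42731 - (-197 + 0) = -42731 - 1*(-197) = -42731 + 197 = -42534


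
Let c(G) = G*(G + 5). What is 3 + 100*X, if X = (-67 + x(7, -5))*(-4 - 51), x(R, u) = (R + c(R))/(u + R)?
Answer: 118253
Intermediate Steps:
c(G) = G*(5 + G)
x(R, u) = (R + R*(5 + R))/(R + u) (x(R, u) = (R + R*(5 + R))/(u + R) = (R + R*(5 + R))/(R + u))
X = 2365/2 (X = (-67 + 7*(6 + 7)/(7 - 5))*(-4 - 51) = (-67 + 7*13/2)*(-55) = (-67 + 7*(½)*13)*(-55) = (-67 + 91/2)*(-55) = -43/2*(-55) = 2365/2 ≈ 1182.5)
3 + 100*X = 3 + 100*(2365/2) = 3 + 118250 = 118253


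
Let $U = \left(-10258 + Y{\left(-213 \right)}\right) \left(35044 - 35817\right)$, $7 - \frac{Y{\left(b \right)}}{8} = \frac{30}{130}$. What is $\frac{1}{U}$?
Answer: $\frac{13}{102538450} \approx 1.2678 \cdot 10^{-7}$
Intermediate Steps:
$Y{\left(b \right)} = \frac{704}{13}$ ($Y{\left(b \right)} = 56 - 8 \cdot \frac{30}{130} = 56 - 8 \cdot 30 \cdot \frac{1}{130} = 56 - \frac{24}{13} = \frac{704}{13}$)
$U = \frac{102538450}{13}$ ($U = \left(-10258 + \frac{704}{13}\right) \left(35044 - 35817\right) = \left(- \frac{132650}{13}\right) \left(-773\right) = \frac{102538450}{13} \approx 7.8876 \cdot 10^{6}$)
$\frac{1}{U} = \frac{1}{\frac{102538450}{13}} = \frac{13}{102538450}$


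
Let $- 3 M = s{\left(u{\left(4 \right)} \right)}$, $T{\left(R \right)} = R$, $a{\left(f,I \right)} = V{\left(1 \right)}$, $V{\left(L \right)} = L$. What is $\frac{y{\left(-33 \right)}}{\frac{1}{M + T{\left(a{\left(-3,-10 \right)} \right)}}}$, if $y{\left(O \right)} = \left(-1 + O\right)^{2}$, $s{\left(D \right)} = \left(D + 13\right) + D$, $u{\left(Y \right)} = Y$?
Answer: $-6936$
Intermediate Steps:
$a{\left(f,I \right)} = 1$
$s{\left(D \right)} = 13 + 2 D$ ($s{\left(D \right)} = \left(13 + D\right) + D = 13 + 2 D$)
$M = -7$ ($M = - \frac{13 + 2 \cdot 4}{3} = - \frac{13 + 8}{3} = \left(- \frac{1}{3}\right) 21 = -7$)
$\frac{y{\left(-33 \right)}}{\frac{1}{M + T{\left(a{\left(-3,-10 \right)} \right)}}} = \frac{\left(-1 - 33\right)^{2}}{\frac{1}{-7 + 1}} = \frac{\left(-34\right)^{2}}{\frac{1}{-6}} = \frac{1156}{- \frac{1}{6}} = 1156 \left(-6\right) = -6936$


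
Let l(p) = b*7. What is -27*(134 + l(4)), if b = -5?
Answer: -2673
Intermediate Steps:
l(p) = -35 (l(p) = -5*7 = -35)
-27*(134 + l(4)) = -27*(134 - 35) = -27*99 = -2673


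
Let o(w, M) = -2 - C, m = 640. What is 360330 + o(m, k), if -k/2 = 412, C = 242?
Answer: 360086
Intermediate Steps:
k = -824 (k = -2*412 = -824)
o(w, M) = -244 (o(w, M) = -2 - 1*242 = -2 - 242 = -244)
360330 + o(m, k) = 360330 - 244 = 360086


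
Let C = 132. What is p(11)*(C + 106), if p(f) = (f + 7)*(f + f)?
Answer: 94248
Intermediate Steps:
p(f) = 2*f*(7 + f) (p(f) = (7 + f)*(2*f) = 2*f*(7 + f))
p(11)*(C + 106) = (2*11*(7 + 11))*(132 + 106) = (2*11*18)*238 = 396*238 = 94248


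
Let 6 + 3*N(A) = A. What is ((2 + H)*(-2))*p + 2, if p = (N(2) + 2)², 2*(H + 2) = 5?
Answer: -2/9 ≈ -0.22222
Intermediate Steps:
H = ½ (H = -2 + (½)*5 = -2 + 5/2 = ½ ≈ 0.50000)
N(A) = -2 + A/3
p = 4/9 (p = ((-2 + (⅓)*2) + 2)² = ((-2 + ⅔) + 2)² = (-4/3 + 2)² = (⅔)² = 4/9 ≈ 0.44444)
((2 + H)*(-2))*p + 2 = ((2 + ½)*(-2))*(4/9) + 2 = ((5/2)*(-2))*(4/9) + 2 = -5*4/9 + 2 = -20/9 + 2 = -2/9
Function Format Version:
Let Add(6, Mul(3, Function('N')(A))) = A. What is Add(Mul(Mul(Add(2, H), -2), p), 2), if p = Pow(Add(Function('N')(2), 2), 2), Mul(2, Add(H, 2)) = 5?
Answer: Rational(-2, 9) ≈ -0.22222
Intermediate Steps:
H = Rational(1, 2) (H = Add(-2, Mul(Rational(1, 2), 5)) = Add(-2, Rational(5, 2)) = Rational(1, 2) ≈ 0.50000)
Function('N')(A) = Add(-2, Mul(Rational(1, 3), A))
p = Rational(4, 9) (p = Pow(Add(Add(-2, Mul(Rational(1, 3), 2)), 2), 2) = Pow(Add(Add(-2, Rational(2, 3)), 2), 2) = Pow(Add(Rational(-4, 3), 2), 2) = Pow(Rational(2, 3), 2) = Rational(4, 9) ≈ 0.44444)
Add(Mul(Mul(Add(2, H), -2), p), 2) = Add(Mul(Mul(Add(2, Rational(1, 2)), -2), Rational(4, 9)), 2) = Add(Mul(Mul(Rational(5, 2), -2), Rational(4, 9)), 2) = Add(Mul(-5, Rational(4, 9)), 2) = Add(Rational(-20, 9), 2) = Rational(-2, 9)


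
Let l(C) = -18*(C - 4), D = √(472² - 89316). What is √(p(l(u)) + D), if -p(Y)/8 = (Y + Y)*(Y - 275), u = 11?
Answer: √(-808416 + 2*√33367) ≈ 898.92*I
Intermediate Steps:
D = 2*√33367 (D = √(222784 - 89316) = √133468 = 2*√33367 ≈ 365.33)
l(C) = 72 - 18*C (l(C) = -18*(-4 + C) = 72 - 18*C)
p(Y) = -16*Y*(-275 + Y) (p(Y) = -8*(Y + Y)*(Y - 275) = -8*2*Y*(-275 + Y) = -16*Y*(-275 + Y))
√(p(l(u)) + D) = √(16*(72 - 18*11)*(275 - (72 - 18*11)) + 2*√33367) = √(16*(72 - 198)*(275 - (72 - 198)) + 2*√33367) = √(16*(-126)*(275 - 1*(-126)) + 2*√33367) = √(16*(-126)*(275 + 126) + 2*√33367) = √(16*(-126)*401 + 2*√33367) = √(-808416 + 2*√33367)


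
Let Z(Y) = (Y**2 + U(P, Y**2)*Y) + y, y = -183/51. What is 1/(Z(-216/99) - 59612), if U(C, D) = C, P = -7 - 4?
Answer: -2057/122570105 ≈ -1.6782e-5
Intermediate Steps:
P = -11
y = -61/17 (y = -183*1/51 = -61/17 ≈ -3.5882)
Z(Y) = -61/17 + Y**2 - 11*Y (Z(Y) = (Y**2 - 11*Y) - 61/17 = -61/17 + Y**2 - 11*Y)
1/(Z(-216/99) - 59612) = 1/((-61/17 + (-216/99)**2 - (-2376)/99) - 59612) = 1/((-61/17 + (-216*1/99)**2 - (-2376)/99) - 59612) = 1/((-61/17 + (-24/11)**2 - 11*(-24/11)) - 59612) = 1/((-61/17 + 576/121 + 24) - 59612) = 1/(51779/2057 - 59612) = 1/(-122570105/2057) = -2057/122570105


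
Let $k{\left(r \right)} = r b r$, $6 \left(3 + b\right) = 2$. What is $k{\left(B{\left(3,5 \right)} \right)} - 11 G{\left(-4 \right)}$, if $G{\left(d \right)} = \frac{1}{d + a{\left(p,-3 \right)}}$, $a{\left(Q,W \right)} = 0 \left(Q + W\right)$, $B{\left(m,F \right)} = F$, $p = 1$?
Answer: $- \frac{767}{12} \approx -63.917$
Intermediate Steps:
$b = - \frac{8}{3}$ ($b = -3 + \frac{1}{6} \cdot 2 = -3 + \frac{1}{3} = - \frac{8}{3} \approx -2.6667$)
$a{\left(Q,W \right)} = 0$
$k{\left(r \right)} = - \frac{8 r^{2}}{3}$ ($k{\left(r \right)} = r \left(- \frac{8}{3}\right) r = - \frac{8 r}{3} r = - \frac{8 r^{2}}{3}$)
$G{\left(d \right)} = \frac{1}{d}$ ($G{\left(d \right)} = \frac{1}{d + 0} = \frac{1}{d}$)
$k{\left(B{\left(3,5 \right)} \right)} - 11 G{\left(-4 \right)} = - \frac{8 \cdot 5^{2}}{3} - \frac{11}{-4} = \left(- \frac{8}{3}\right) 25 - - \frac{11}{4} = - \frac{200}{3} + \frac{11}{4} = - \frac{767}{12}$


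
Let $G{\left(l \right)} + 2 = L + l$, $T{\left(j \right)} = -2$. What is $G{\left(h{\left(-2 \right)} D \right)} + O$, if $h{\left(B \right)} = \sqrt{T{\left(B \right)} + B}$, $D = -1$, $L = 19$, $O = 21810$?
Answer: $21827 - 2 i \approx 21827.0 - 2.0 i$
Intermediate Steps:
$h{\left(B \right)} = \sqrt{-2 + B}$
$G{\left(l \right)} = 17 + l$ ($G{\left(l \right)} = -2 + \left(19 + l\right) = 17 + l$)
$G{\left(h{\left(-2 \right)} D \right)} + O = \left(17 + \sqrt{-2 - 2} \left(-1\right)\right) + 21810 = \left(17 + \sqrt{-4} \left(-1\right)\right) + 21810 = \left(17 + 2 i \left(-1\right)\right) + 21810 = \left(17 - 2 i\right) + 21810 = 21827 - 2 i$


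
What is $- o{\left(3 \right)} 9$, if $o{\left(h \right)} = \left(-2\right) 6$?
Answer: $108$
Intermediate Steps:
$o{\left(h \right)} = -12$
$- o{\left(3 \right)} 9 = \left(-1\right) \left(-12\right) 9 = 12 \cdot 9 = 108$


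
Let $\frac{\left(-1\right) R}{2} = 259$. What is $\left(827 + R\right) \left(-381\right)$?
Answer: $-117729$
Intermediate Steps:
$R = -518$ ($R = \left(-2\right) 259 = -518$)
$\left(827 + R\right) \left(-381\right) = \left(827 - 518\right) \left(-381\right) = 309 \left(-381\right) = -117729$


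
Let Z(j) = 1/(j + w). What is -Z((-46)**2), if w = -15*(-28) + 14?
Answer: -1/2550 ≈ -0.00039216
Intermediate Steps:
w = 434 (w = 420 + 14 = 434)
Z(j) = 1/(434 + j) (Z(j) = 1/(j + 434) = 1/(434 + j))
-Z((-46)**2) = -1/(434 + (-46)**2) = -1/(434 + 2116) = -1/2550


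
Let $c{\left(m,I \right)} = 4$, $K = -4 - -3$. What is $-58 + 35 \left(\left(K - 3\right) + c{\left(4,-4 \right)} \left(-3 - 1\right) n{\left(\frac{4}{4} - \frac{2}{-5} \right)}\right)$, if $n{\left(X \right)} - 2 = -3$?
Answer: $362$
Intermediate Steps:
$n{\left(X \right)} = -1$ ($n{\left(X \right)} = 2 - 3 = -1$)
$K = -1$ ($K = -4 + 3 = -1$)
$-58 + 35 \left(\left(K - 3\right) + c{\left(4,-4 \right)} \left(-3 - 1\right) n{\left(\frac{4}{4} - \frac{2}{-5} \right)}\right) = -58 + 35 \left(\left(-1 - 3\right) + 4 \left(-3 - 1\right) \left(-1\right)\right) = -58 + 35 \left(\left(-1 - 3\right) + 4 \left(-4\right) \left(-1\right)\right) = -58 + 35 \left(-4 - -16\right) = -58 + 35 \left(-4 + 16\right) = -58 + 35 \cdot 12 = -58 + 420 = 362$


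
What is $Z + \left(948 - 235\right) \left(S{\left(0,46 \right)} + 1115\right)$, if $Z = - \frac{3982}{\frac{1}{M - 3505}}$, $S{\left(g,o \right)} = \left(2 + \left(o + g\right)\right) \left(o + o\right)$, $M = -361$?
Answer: $19338015$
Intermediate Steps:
$S{\left(g,o \right)} = 2 o \left(2 + g + o\right)$ ($S{\left(g,o \right)} = \left(2 + \left(g + o\right)\right) 2 o = \left(2 + g + o\right) 2 o = 2 o \left(2 + g + o\right)$)
$Z = 15394412$ ($Z = - \frac{3982}{\frac{1}{-361 - 3505}} = - \frac{3982}{\frac{1}{-3866}} = - \frac{3982}{- \frac{1}{3866}} = \left(-3982\right) \left(-3866\right) = 15394412$)
$Z + \left(948 - 235\right) \left(S{\left(0,46 \right)} + 1115\right) = 15394412 + \left(948 - 235\right) \left(2 \cdot 46 \left(2 + 0 + 46\right) + 1115\right) = 15394412 + 713 \left(2 \cdot 46 \cdot 48 + 1115\right) = 15394412 + 713 \left(4416 + 1115\right) = 15394412 + 713 \cdot 5531 = 15394412 + 3943603 = 19338015$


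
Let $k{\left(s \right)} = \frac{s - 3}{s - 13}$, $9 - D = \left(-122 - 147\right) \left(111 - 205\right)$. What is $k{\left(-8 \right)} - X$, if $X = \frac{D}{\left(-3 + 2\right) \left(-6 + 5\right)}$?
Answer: $\frac{530828}{21} \approx 25278.0$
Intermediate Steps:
$D = -25277$ ($D = 9 - \left(-122 - 147\right) \left(111 - 205\right) = 9 - \left(-269\right) \left(-94\right) = 9 - 25286 = -25277$)
$k{\left(s \right)} = \frac{-3 + s}{-13 + s}$
$X = -25277$ ($X = - \frac{25277}{\left(-3 + 2\right) \left(-6 + 5\right)} = - \frac{25277}{\left(-1\right) \left(-1\right)} = - \frac{25277}{1} = \left(-25277\right) 1 = -25277$)
$k{\left(-8 \right)} - X = \frac{-3 - 8}{-13 - 8} - -25277 = \frac{1}{-21} \left(-11\right) + 25277 = \left(- \frac{1}{21}\right) \left(-11\right) + 25277 = \frac{11}{21} + 25277 = \frac{530828}{21}$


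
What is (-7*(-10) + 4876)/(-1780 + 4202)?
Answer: 2473/1211 ≈ 2.0421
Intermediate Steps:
(-7*(-10) + 4876)/(-1780 + 4202) = (70 + 4876)/2422 = 4946*(1/2422) = 2473/1211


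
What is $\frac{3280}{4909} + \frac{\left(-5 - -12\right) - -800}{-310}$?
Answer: $- \frac{2944763}{1521790} \approx -1.9351$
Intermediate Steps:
$\frac{3280}{4909} + \frac{\left(-5 - -12\right) - -800}{-310} = 3280 \cdot \frac{1}{4909} + \left(\left(-5 + 12\right) + 800\right) \left(- \frac{1}{310}\right) = \frac{3280}{4909} + \left(7 + 800\right) \left(- \frac{1}{310}\right) = \frac{3280}{4909} + 807 \left(- \frac{1}{310}\right) = \frac{3280}{4909} - \frac{807}{310} = - \frac{2944763}{1521790}$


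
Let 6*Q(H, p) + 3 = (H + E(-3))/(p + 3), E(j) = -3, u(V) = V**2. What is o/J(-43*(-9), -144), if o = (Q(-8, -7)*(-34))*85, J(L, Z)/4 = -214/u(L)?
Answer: -72138735/3424 ≈ -21069.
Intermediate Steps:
Q(H, p) = -1/2 + (-3 + H)/(6*(3 + p)) (Q(H, p) = -1/2 + ((H - 3)/(p + 3))/6 = -1/2 + ((-3 + H)/(3 + p))/6 = -1/2 + (-3 + H)/(6*(3 + p)))
J(L, Z) = -856/L**2 (J(L, Z) = 4*(-214/L**2) = -856/L**2)
o = 1445/12 (o = (((-12 - 8 - 3*(-7))/(6*(3 - 7)))*(-34))*85 = (((1/6)*(-12 - 8 + 21)/(-4))*(-34))*85 = (((1/6)*(-1/4)*1)*(-34))*85 = -1/24*(-34)*85 = (17/12)*85 = 1445/12 ≈ 120.42)
o/J(-43*(-9), -144) = 1445/(12*((-856/(-43*(-9))**2))) = 1445/(12*((-856/387**2))) = 1445/(12*((-856*1/149769))) = 1445/(12*(-856/149769)) = (1445/12)*(-149769/856) = -72138735/3424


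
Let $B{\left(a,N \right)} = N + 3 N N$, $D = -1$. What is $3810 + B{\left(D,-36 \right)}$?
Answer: $7662$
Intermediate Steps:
$B{\left(a,N \right)} = N + 3 N^{2}$
$3810 + B{\left(D,-36 \right)} = 3810 - 36 \left(1 + 3 \left(-36\right)\right) = 3810 - 36 \left(1 - 108\right) = 3810 - -3852 = 3810 + 3852 = 7662$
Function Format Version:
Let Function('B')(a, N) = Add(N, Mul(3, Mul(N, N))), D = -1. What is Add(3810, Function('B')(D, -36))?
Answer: 7662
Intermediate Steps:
Function('B')(a, N) = Add(N, Mul(3, Pow(N, 2)))
Add(3810, Function('B')(D, -36)) = Add(3810, Mul(-36, Add(1, Mul(3, -36)))) = Add(3810, Mul(-36, Add(1, -108))) = Add(3810, Mul(-36, -107)) = Add(3810, 3852) = 7662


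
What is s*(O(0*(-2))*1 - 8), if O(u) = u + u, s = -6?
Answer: 48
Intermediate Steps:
O(u) = 2*u
s*(O(0*(-2))*1 - 8) = -6*((2*(0*(-2)))*1 - 8) = -6*((2*0)*1 - 8) = -6*(0*1 - 8) = -6*(0 - 8) = -6*(-8) = 48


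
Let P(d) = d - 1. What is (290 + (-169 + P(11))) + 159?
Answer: 290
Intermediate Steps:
P(d) = -1 + d
(290 + (-169 + P(11))) + 159 = (290 + (-169 + (-1 + 11))) + 159 = (290 + (-169 + 10)) + 159 = (290 - 159) + 159 = 131 + 159 = 290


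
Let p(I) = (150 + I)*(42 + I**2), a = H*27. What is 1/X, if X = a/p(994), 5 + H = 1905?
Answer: 282590308/12825 ≈ 22034.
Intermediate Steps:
H = 1900 (H = -5 + 1905 = 1900)
a = 51300 (a = 1900*27 = 51300)
p(I) = (42 + I**2)*(150 + I)
X = 12825/282590308 (X = 51300/(6300 + 994**3 + 42*994 + 150*994**2) = 51300/(6300 + 982107784 + 41748 + 150*988036) = 51300/(6300 + 982107784 + 41748 + 148205400) = 51300/1130361232 = 51300*(1/1130361232) = 12825/282590308 ≈ 4.5384e-5)
1/X = 1/(12825/282590308) = 282590308/12825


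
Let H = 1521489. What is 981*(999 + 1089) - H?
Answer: 526839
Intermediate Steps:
981*(999 + 1089) - H = 981*(999 + 1089) - 1*1521489 = 981*2088 - 1521489 = 2048328 - 1521489 = 526839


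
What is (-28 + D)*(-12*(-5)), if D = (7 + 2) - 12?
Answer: -1860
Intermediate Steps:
D = -3 (D = 9 - 12 = -3)
(-28 + D)*(-12*(-5)) = (-28 - 3)*(-12*(-5)) = -31*60 = -1860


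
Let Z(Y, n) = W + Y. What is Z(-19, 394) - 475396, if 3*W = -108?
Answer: -475451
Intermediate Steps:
W = -36 (W = (⅓)*(-108) = -36)
Z(Y, n) = -36 + Y
Z(-19, 394) - 475396 = (-36 - 19) - 475396 = -55 - 475396 = -475451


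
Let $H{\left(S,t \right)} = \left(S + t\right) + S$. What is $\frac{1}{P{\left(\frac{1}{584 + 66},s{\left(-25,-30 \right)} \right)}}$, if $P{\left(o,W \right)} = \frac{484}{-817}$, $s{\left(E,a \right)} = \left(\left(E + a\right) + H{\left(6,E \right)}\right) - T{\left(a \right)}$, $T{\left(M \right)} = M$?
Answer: $- \frac{817}{484} \approx -1.688$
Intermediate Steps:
$H{\left(S,t \right)} = t + 2 S$
$s{\left(E,a \right)} = 12 + 2 E$ ($s{\left(E,a \right)} = \left(\left(E + a\right) + \left(E + 2 \cdot 6\right)\right) - a = \left(\left(E + a\right) + \left(E + 12\right)\right) - a = \left(\left(E + a\right) + \left(12 + E\right)\right) - a = \left(12 + a + 2 E\right) - a = 12 + 2 E$)
$P{\left(o,W \right)} = - \frac{484}{817}$ ($P{\left(o,W \right)} = 484 \left(- \frac{1}{817}\right) = - \frac{484}{817}$)
$\frac{1}{P{\left(\frac{1}{584 + 66},s{\left(-25,-30 \right)} \right)}} = \frac{1}{- \frac{484}{817}} = - \frac{817}{484}$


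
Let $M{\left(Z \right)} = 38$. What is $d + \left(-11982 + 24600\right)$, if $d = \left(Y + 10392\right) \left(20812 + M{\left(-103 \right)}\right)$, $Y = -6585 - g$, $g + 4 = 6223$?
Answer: $-50277582$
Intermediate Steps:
$g = 6219$ ($g = -4 + 6223 = 6219$)
$Y = -12804$ ($Y = -6585 - 6219 = -12804$)
$d = -50290200$ ($d = \left(-12804 + 10392\right) \left(20812 + 38\right) = \left(-2412\right) 20850 = -50290200$)
$d + \left(-11982 + 24600\right) = -50290200 + \left(-11982 + 24600\right) = -50290200 + 12618 = -50277582$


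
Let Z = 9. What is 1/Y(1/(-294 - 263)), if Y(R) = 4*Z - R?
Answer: 557/20053 ≈ 0.027776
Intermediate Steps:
Y(R) = 36 - R (Y(R) = 4*9 - R = 36 - R)
1/Y(1/(-294 - 263)) = 1/(36 - 1/(-294 - 263)) = 1/(36 - 1/(-557)) = 1/(36 - 1*(-1/557)) = 1/(36 + 1/557) = 1/(20053/557) = 557/20053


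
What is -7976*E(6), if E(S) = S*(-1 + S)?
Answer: -239280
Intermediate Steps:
-7976*E(6) = -47856*(-1 + 6) = -47856*5 = -7976*30 = -239280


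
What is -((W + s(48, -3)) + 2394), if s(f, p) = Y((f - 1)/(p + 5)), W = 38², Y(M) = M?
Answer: -7723/2 ≈ -3861.5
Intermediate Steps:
W = 1444
s(f, p) = (-1 + f)/(5 + p) (s(f, p) = (f - 1)/(p + 5) = (-1 + f)/(5 + p))
-((W + s(48, -3)) + 2394) = -((1444 + (-1 + 48)/(5 - 3)) + 2394) = -((1444 + 47/2) + 2394) = -(2935/2 + 2394) = -1*7723/2 = -7723/2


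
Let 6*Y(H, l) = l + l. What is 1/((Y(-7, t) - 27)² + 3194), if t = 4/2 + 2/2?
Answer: 1/3870 ≈ 0.00025840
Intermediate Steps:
t = 3 (t = 4*(½) + 2*(½) = 2 + 1 = 3)
Y(H, l) = l/3 (Y(H, l) = (l + l)/6 = (2*l)/6 = l/3)
1/((Y(-7, t) - 27)² + 3194) = 1/(((⅓)*3 - 27)² + 3194) = 1/((1 - 27)² + 3194) = 1/((-26)² + 3194) = 1/(676 + 3194) = 1/3870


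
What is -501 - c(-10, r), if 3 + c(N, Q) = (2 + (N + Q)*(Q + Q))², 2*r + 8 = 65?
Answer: -4466761/4 ≈ -1.1167e+6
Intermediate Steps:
r = 57/2 (r = -4 + (½)*65 = -4 + 65/2 = 57/2 ≈ 28.500)
c(N, Q) = -3 + (2 + 2*Q*(N + Q))² (c(N, Q) = -3 + (2 + (N + Q)*(Q + Q))² = -3 + (2 + (N + Q)*(2*Q))² = -3 + (2 + 2*Q*(N + Q))²)
-501 - c(-10, r) = -501 - (-3 + 4*(1 + (57/2)² - 10*57/2)²) = -501 - (-3 + 4*(1 + 3249/4 - 285)²) = -501 - (-3 + 4*(2113/4)²) = -501 - (-3 + 4*(4464769/16)) = -501 - (-3 + 4464769/4) = -501 - 1*4464757/4 = -501 - 4464757/4 = -4466761/4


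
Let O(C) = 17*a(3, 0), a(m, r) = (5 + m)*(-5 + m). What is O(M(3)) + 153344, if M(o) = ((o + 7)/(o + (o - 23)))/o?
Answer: 153072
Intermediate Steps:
M(o) = (7 + o)/(o*(-23 + 2*o)) (M(o) = ((7 + o)/(o + (-23 + o)))/o = ((7 + o)/(-23 + 2*o))/o = (7 + o)/(o*(-23 + 2*o)))
a(m, r) = (-5 + m)*(5 + m)
O(C) = -272 (O(C) = 17*(-25 + 3²) = 17*(-25 + 9) = 17*(-16) = -272)
O(M(3)) + 153344 = -272 + 153344 = 153072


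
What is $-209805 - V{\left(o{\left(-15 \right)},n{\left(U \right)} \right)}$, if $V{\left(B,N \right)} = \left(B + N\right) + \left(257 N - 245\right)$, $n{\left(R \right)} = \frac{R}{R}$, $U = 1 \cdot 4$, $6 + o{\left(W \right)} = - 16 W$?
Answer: $-210052$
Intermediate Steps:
$o{\left(W \right)} = -6 - 16 W$
$U = 4$
$n{\left(R \right)} = 1$
$V{\left(B,N \right)} = -245 + B + 258 N$ ($V{\left(B,N \right)} = \left(B + N\right) + \left(-245 + 257 N\right) = -245 + B + 258 N$)
$-209805 - V{\left(o{\left(-15 \right)},n{\left(U \right)} \right)} = -209805 - \left(-245 - -234 + 258 \cdot 1\right) = -209805 - \left(-245 + \left(-6 + 240\right) + 258\right) = -209805 - \left(-245 + 234 + 258\right) = -209805 - 247 = -210052$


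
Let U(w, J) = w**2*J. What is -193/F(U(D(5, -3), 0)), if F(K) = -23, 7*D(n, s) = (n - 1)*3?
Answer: 193/23 ≈ 8.3913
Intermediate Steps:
D(n, s) = -3/7 + 3*n/7 (D(n, s) = ((n - 1)*3)/7 = ((-1 + n)*3)/7 = (-3 + 3*n)/7 = -3/7 + 3*n/7)
U(w, J) = J*w**2
-193/F(U(D(5, -3), 0)) = -193/(-23) = -193*(-1/23) = 193/23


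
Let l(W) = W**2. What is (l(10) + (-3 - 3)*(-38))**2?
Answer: 107584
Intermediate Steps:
(l(10) + (-3 - 3)*(-38))**2 = (10**2 + (-3 - 3)*(-38))**2 = (100 - 6*(-38))**2 = (100 + 228)**2 = 328**2 = 107584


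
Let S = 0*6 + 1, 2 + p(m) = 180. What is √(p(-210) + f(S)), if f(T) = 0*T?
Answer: √178 ≈ 13.342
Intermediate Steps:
p(m) = 178 (p(m) = -2 + 180 = 178)
S = 1 (S = 0 + 1 = 1)
f(T) = 0
√(p(-210) + f(S)) = √(178 + 0) = √178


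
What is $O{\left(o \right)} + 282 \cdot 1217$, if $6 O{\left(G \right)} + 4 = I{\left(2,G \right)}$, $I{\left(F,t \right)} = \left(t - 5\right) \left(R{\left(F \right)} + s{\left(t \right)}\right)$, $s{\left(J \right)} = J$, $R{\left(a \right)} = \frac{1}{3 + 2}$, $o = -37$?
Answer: $\frac{5151764}{15} \approx 3.4345 \cdot 10^{5}$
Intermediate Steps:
$R{\left(a \right)} = \frac{1}{5}$
$I{\left(F,t \right)} = \left(-5 + t\right) \left(\frac{1}{5} + t\right)$ ($I{\left(F,t \right)} = \left(t - 5\right) \left(\frac{1}{5} + t\right) = \left(-5 + t\right) \left(\frac{1}{5} + t\right)$)
$O{\left(G \right)} = - \frac{5}{6} - \frac{4 G}{5} + \frac{G^{2}}{6}$ ($O{\left(G \right)} = - \frac{2}{3} + \frac{-1 + G^{2} - \frac{24 G}{5}}{6} = - \frac{2}{3} - \left(\frac{1}{6} - \frac{G^{2}}{6} + \frac{4 G}{5}\right) = - \frac{5}{6} - \frac{4 G}{5} + \frac{G^{2}}{6}$)
$O{\left(o \right)} + 282 \cdot 1217 = \left(- \frac{5}{6} - - \frac{148}{5} + \frac{\left(-37\right)^{2}}{6}\right) + 282 \cdot 1217 = \left(- \frac{5}{6} + \frac{148}{5} + \frac{1}{6} \cdot 1369\right) + 343194 = \left(- \frac{5}{6} + \frac{148}{5} + \frac{1369}{6}\right) + 343194 = \frac{3854}{15} + 343194 = \frac{5151764}{15}$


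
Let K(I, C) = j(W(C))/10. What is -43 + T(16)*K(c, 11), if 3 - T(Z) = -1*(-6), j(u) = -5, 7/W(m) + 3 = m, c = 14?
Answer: -83/2 ≈ -41.500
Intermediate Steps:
W(m) = 7/(-3 + m)
T(Z) = -3 (T(Z) = 3 - (-1)*(-6) = 3 - 1*6 = 3 - 6 = -3)
K(I, C) = -1/2 (K(I, C) = -5/10 = -5*1/10 = -1/2)
-43 + T(16)*K(c, 11) = -43 - 3*(-1/2) = -43 + 3/2 = -83/2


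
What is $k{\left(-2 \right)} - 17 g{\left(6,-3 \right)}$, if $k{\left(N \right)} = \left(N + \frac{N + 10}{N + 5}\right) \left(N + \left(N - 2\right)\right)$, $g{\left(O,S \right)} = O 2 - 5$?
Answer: $-123$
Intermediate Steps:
$g{\left(O,S \right)} = -5 + 2 O$ ($g{\left(O,S \right)} = 2 O - 5 = -5 + 2 O$)
$k{\left(N \right)} = \left(-2 + 2 N\right) \left(N + \frac{10 + N}{5 + N}\right)$ ($k{\left(N \right)} = \left(N + \frac{10 + N}{5 + N}\right) \left(N + \left(-2 + N\right)\right) = \left(N + \frac{10 + N}{5 + N}\right) \left(-2 + 2 N\right) = \left(-2 + 2 N\right) \left(N + \frac{10 + N}{5 + N}\right)$)
$k{\left(-2 \right)} - 17 g{\left(6,-3 \right)} = \frac{2 \left(-10 + \left(-2\right)^{3} + 4 \left(-2\right) + 5 \left(-2\right)^{2}\right)}{5 - 2} - 17 \left(-5 + 2 \cdot 6\right) = \frac{2 \left(-10 - 8 - 8 + 5 \cdot 4\right)}{3} - 17 \left(-5 + 12\right) = 2 \cdot \frac{1}{3} \left(-10 - 8 - 8 + 20\right) - 119 = 2 \cdot \frac{1}{3} \left(-6\right) - 119 = -4 - 119 = -123$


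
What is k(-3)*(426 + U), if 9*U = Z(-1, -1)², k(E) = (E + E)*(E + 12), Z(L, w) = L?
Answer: -23010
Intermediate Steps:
k(E) = 2*E*(12 + E) (k(E) = (2*E)*(12 + E) = 2*E*(12 + E))
U = ⅑ (U = (⅑)*(-1)² = (⅑)*1 = ⅑ ≈ 0.11111)
k(-3)*(426 + U) = (2*(-3)*(12 - 3))*(426 + ⅑) = (2*(-3)*9)*(3835/9) = -54*3835/9 = -23010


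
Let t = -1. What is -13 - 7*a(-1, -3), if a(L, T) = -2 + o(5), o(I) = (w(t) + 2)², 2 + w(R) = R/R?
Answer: -6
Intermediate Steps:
w(R) = -1 (w(R) = -2 + R/R = -2 + 1 = -1)
o(I) = 1 (o(I) = (-1 + 2)² = 1² = 1)
a(L, T) = -1 (a(L, T) = -2 + 1 = -1)
-13 - 7*a(-1, -3) = -13 - 7*(-1) = -13 + 7 = -6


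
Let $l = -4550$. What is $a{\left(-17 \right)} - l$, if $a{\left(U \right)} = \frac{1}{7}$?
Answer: $\frac{31851}{7} \approx 4550.1$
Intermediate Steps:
$a{\left(U \right)} = \frac{1}{7}$
$a{\left(-17 \right)} - l = \frac{1}{7} - -4550 = \frac{1}{7} + 4550 = \frac{31851}{7}$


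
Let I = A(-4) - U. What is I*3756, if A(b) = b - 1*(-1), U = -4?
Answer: 3756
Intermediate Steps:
A(b) = 1 + b (A(b) = b + 1 = 1 + b)
I = 1 (I = (1 - 4) - 1*(-4) = -3 + 4 = 1)
I*3756 = 1*3756 = 3756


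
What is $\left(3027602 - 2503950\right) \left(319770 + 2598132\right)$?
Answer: $1527965218104$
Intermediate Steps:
$\left(3027602 - 2503950\right) \left(319770 + 2598132\right) = 523652 \cdot 2917902 = 1527965218104$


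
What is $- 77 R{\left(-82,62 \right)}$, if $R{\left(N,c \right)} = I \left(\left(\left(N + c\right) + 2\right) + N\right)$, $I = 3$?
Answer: $23100$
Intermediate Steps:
$R{\left(N,c \right)} = 6 + 3 c + 6 N$ ($R{\left(N,c \right)} = 3 \left(\left(\left(N + c\right) + 2\right) + N\right) = 3 \left(\left(2 + N + c\right) + N\right) = 3 \left(2 + c + 2 N\right) = 6 + 3 c + 6 N$)
$- 77 R{\left(-82,62 \right)} = - 77 \left(6 + 3 \cdot 62 + 6 \left(-82\right)\right) = - 77 \left(6 + 186 - 492\right) = \left(-77\right) \left(-300\right) = 23100$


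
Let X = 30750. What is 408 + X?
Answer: 31158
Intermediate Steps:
408 + X = 408 + 30750 = 31158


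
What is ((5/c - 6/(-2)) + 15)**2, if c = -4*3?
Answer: 44521/144 ≈ 309.17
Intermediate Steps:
c = -12
((5/c - 6/(-2)) + 15)**2 = ((5/(-12) - 6/(-2)) + 15)**2 = ((5*(-1/12) - 6*(-1/2)) + 15)**2 = ((-5/12 + 3) + 15)**2 = (31/12 + 15)**2 = (211/12)**2 = 44521/144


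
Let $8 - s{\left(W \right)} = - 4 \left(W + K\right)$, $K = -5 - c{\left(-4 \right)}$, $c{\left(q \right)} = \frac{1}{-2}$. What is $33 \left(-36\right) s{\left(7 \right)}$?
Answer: $-21384$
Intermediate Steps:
$c{\left(q \right)} = - \frac{1}{2}$
$K = - \frac{9}{2}$ ($K = -5 - - \frac{1}{2} = -5 + \frac{1}{2} = - \frac{9}{2} \approx -4.5$)
$s{\left(W \right)} = -10 + 4 W$ ($s{\left(W \right)} = 8 - - 4 \left(W - \frac{9}{2}\right) = 8 - - 4 \left(- \frac{9}{2} + W\right) = 8 - \left(18 - 4 W\right) = 8 + \left(-18 + 4 W\right) = -10 + 4 W$)
$33 \left(-36\right) s{\left(7 \right)} = 33 \left(-36\right) \left(-10 + 4 \cdot 7\right) = - 1188 \left(-10 + 28\right) = \left(-1188\right) 18 = -21384$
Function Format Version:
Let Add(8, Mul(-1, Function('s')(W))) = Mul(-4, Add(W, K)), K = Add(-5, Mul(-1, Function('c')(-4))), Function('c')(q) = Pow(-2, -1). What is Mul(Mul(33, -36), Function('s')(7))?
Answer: -21384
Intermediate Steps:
Function('c')(q) = Rational(-1, 2)
K = Rational(-9, 2) (K = Add(-5, Mul(-1, Rational(-1, 2))) = Add(-5, Rational(1, 2)) = Rational(-9, 2) ≈ -4.5000)
Function('s')(W) = Add(-10, Mul(4, W)) (Function('s')(W) = Add(8, Mul(-1, Mul(-4, Add(W, Rational(-9, 2))))) = Add(8, Mul(-1, Mul(-4, Add(Rational(-9, 2), W)))) = Add(8, Mul(-1, Add(18, Mul(-4, W)))) = Add(8, Add(-18, Mul(4, W))) = Add(-10, Mul(4, W)))
Mul(Mul(33, -36), Function('s')(7)) = Mul(Mul(33, -36), Add(-10, Mul(4, 7))) = Mul(-1188, Add(-10, 28)) = Mul(-1188, 18) = -21384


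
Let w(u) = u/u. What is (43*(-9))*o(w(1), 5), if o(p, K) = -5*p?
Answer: 1935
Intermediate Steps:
w(u) = 1
(43*(-9))*o(w(1), 5) = (43*(-9))*(-5*1) = -387*(-5) = 1935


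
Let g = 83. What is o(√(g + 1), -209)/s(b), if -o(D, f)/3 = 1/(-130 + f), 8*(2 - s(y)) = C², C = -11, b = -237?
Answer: -8/11865 ≈ -0.00067425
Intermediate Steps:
s(y) = -105/8 (s(y) = 2 - ⅛*(-11)² = 2 - ⅛*121 = 2 - 121/8 = -105/8)
o(D, f) = -3/(-130 + f)
o(√(g + 1), -209)/s(b) = (-3/(-130 - 209))/(-105/8) = -3/(-339)*(-8/105) = -3*(-1/339)*(-8/105) = (1/113)*(-8/105) = -8/11865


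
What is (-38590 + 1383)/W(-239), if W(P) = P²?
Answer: -37207/57121 ≈ -0.65137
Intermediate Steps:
(-38590 + 1383)/W(-239) = (-38590 + 1383)/((-239)²) = -37207/57121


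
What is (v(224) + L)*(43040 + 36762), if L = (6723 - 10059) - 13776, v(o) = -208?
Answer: -1382170640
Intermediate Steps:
L = -17112 (L = -3336 - 13776 = -17112)
(v(224) + L)*(43040 + 36762) = (-208 - 17112)*(43040 + 36762) = -17320*79802 = -1382170640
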